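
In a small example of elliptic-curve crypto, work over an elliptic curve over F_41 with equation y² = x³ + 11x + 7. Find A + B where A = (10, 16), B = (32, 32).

(8, 19)

(10, 16) + (32, 32). λ = (32 - 16)/(32 - 10) ≡ 16/22 mod 41. 22⁻¹ ≡ 28 (mod 41), so λ ≡ 38.
  x = λ² - 10 - 32 = 1444 - 42 ≡ 8; y = λ·(10 - 8) - 16 ≡ 19. → (8, 19)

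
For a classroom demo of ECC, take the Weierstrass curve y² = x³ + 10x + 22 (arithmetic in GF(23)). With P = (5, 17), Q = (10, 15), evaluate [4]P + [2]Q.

First 4P:
Double-and-add on 4 = (100)₂. Start with P = (5, 17) for the leading 1-bit.
double: tangent at (5, 17): λ = (3·5² + 10)/(2·17) ≡ 16/11. 11⁻¹ ≡ 21 (mod 23) since 11·21 = 231 ≡ 1, so λ ≡ 16·21 ≡ 14.
  x = λ² - 5 - 5 = 196 - 10 ≡ 2; y = λ·(5 - 2) - 17 ≡ 2. → (2, 2)
double: tangent at (2, 2): λ = (3·2² + 10)/(2·2) ≡ 22/4. 4⁻¹ ≡ 6 (mod 23) since 4·6 = 24 ≡ 1, so λ ≡ 22·6 ≡ 17.
  x = λ² - 2 - 2 = 289 - 4 ≡ 9; y = λ·(2 - 9) - 2 ≡ 17. → (9, 17)
4P = (9, 17).
Next 2Q:
Repeated addition: build up to 2Q.
2Q: tangent at (10, 15): λ = (3·10² + 10)/(2·15) ≡ 11/7. 7⁻¹ ≡ 10 (mod 23), so λ ≡ 11·10 ≡ 18.
  x = λ² - 10 - 10 = 324 - 20 ≡ 5; y = λ·(10 - 5) - 15 ≡ 6. → (5, 6)
2Q = (5, 6).
Finally 4P + 2Q:
(9, 17) + (5, 6). λ = (6 - 17)/(5 - 9) ≡ 12/19 mod 23. 19⁻¹ ≡ 17 (mod 23) since 19·17 = 323 ≡ 1, so λ ≡ 20.
  x = λ² - 9 - 5 = 400 - 14 ≡ 18; y = λ·(9 - 18) - 17 ≡ 10. → (18, 10)

(18, 10)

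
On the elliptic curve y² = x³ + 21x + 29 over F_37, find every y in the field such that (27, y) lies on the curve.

15, 22

x³ + 21x + 29 = 20279 ≡ 3 (mod 37).
Square roots of 3 mod 37: 15 and 22 (since 15² = 225 ≡ 3).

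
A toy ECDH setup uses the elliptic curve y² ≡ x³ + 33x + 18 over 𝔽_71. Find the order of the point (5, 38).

2P: tangent at (5, 38): λ = (3·5² + 33)/(2·38) ≡ 37/5. 5⁻¹ ≡ 57 (mod 71), so λ ≡ 37·57 ≡ 50.
  x = λ² - 5 - 5 = 2500 - 10 ≡ 5; y = λ·(5 - 5) - 38 ≡ 33. → (5, 33)
3P: (5, 33) + (5, 38): same x and y₁ ≡ -y₂, so the sum is the point at infinity.
3P = the point at infinity, so the order is 3.

3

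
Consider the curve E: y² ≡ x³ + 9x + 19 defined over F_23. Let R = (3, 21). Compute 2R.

tangent at (3, 21): λ = (3·3² + 9)/(2·21) ≡ 13/19. 19⁻¹ ≡ 17 (mod 23) since 19·17 = 323 ≡ 1, so λ ≡ 13·17 ≡ 14.
  x = λ² - 3 - 3 = 196 - 6 ≡ 6; y = λ·(3 - 6) - 21 ≡ 6. → (6, 6)

(6, 6)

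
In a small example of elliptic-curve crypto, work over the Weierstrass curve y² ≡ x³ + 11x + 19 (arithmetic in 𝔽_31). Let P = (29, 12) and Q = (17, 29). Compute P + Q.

(1, 0)

(29, 12) + (17, 29). λ = (29 - 12)/(17 - 29) ≡ 17/19 mod 31. 19⁻¹ ≡ 18 (mod 31), so λ ≡ 27.
  x = λ² - 29 - 17 = 729 - 46 ≡ 1; y = λ·(29 - 1) - 12 ≡ 0. → (1, 0)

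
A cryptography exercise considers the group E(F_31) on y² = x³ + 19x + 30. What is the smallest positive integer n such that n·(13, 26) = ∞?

10

2P: tangent at (13, 26): λ = (3·13² + 19)/(2·26) ≡ 30/21. 21⁻¹ ≡ 3 (mod 31), so λ ≡ 30·3 ≡ 28.
  x = λ² - 13 - 13 = 784 - 26 ≡ 14; y = λ·(13 - 14) - 26 ≡ 8. → (14, 8)
3P: (14, 8) + (13, 26). λ = (26 - 8)/(13 - 14) ≡ 18/30 mod 31. 30⁻¹ ≡ 30 (mod 31) since 30·30 = 900 ≡ 1, so λ ≡ 13.
  x = λ² - 14 - 13 = 169 - 27 ≡ 18; y = λ·(14 - 18) - 8 ≡ 2. → (18, 2)
4P: (18, 2) + (13, 26). λ = (26 - 2)/(13 - 18) ≡ 24/26 mod 31. 26⁻¹ ≡ 6 (mod 31), so λ ≡ 20.
  x = λ² - 18 - 13 = 400 - 31 ≡ 28; y = λ·(18 - 28) - 2 ≡ 15. → (28, 15)
5P: (28, 15) + (13, 26). λ = (26 - 15)/(13 - 28) ≡ 11/16 mod 31. 16⁻¹ ≡ 2 (mod 31), so λ ≡ 22.
  x = λ² - 28 - 13 = 484 - 41 ≡ 9; y = λ·(28 - 9) - 15 ≡ 0. → (9, 0)
6P: (9, 0) + (13, 26). λ = (26 - 0)/(13 - 9) ≡ 26/4 mod 31. 4⁻¹ ≡ 8 (mod 31) since 4·8 = 32 ≡ 1, so λ ≡ 22.
  x = λ² - 9 - 13 = 484 - 22 ≡ 28; y = λ·(9 - 28) - 0 ≡ 16. → (28, 16)
7P: (28, 16) + (13, 26). λ = (26 - 16)/(13 - 28) ≡ 10/16 mod 31. 16⁻¹ ≡ 2 (mod 31), so λ ≡ 20.
  x = λ² - 28 - 13 = 400 - 41 ≡ 18; y = λ·(28 - 18) - 16 ≡ 29. → (18, 29)
8P: (18, 29) + (13, 26). λ = (26 - 29)/(13 - 18) ≡ 28/26 mod 31. 26⁻¹ ≡ 6 (mod 31) since 26·6 = 156 ≡ 1, so λ ≡ 13.
  x = λ² - 18 - 13 = 169 - 31 ≡ 14; y = λ·(18 - 14) - 29 ≡ 23. → (14, 23)
9P: (14, 23) + (13, 26). λ = (26 - 23)/(13 - 14) ≡ 3/30 mod 31. 30⁻¹ ≡ 30 (mod 31), so λ ≡ 28.
  x = λ² - 14 - 13 = 784 - 27 ≡ 13; y = λ·(14 - 13) - 23 ≡ 5. → (13, 5)
10P: (13, 5) + (13, 26): same x and y₁ ≡ -y₂, so the sum is ∞.
10P = ∞, so the order is 10.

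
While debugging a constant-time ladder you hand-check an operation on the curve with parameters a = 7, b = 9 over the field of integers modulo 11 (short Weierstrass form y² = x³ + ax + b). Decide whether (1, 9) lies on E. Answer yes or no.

no

y² = 9² ≡ 4; x³ + 7x + 9 = 17 ≡ 6 (mod 11). 4 ≠ 6.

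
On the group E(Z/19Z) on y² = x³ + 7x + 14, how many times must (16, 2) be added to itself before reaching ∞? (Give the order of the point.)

5

2P: tangent at (16, 2): λ = (3·16² + 7)/(2·2) ≡ 15/4. 4⁻¹ ≡ 5 (mod 19), so λ ≡ 15·5 ≡ 18.
  x = λ² - 16 - 16 = 324 - 32 ≡ 7; y = λ·(16 - 7) - 2 ≡ 8. → (7, 8)
3P: (7, 8) + (16, 2). λ = (2 - 8)/(16 - 7) ≡ 13/9 mod 19. 9⁻¹ ≡ 17 (mod 19), so λ ≡ 12.
  x = λ² - 7 - 16 = 144 - 23 ≡ 7; y = λ·(7 - 7) - 8 ≡ 11. → (7, 11)
4P: (7, 11) + (16, 2). λ = (2 - 11)/(16 - 7) ≡ 10/9 mod 19. 9⁻¹ ≡ 17 (mod 19), so λ ≡ 18.
  x = λ² - 7 - 16 = 324 - 23 ≡ 16; y = λ·(7 - 16) - 11 ≡ 17. → (16, 17)
5P: (16, 17) + (16, 2): same x and y₁ ≡ -y₂, so the sum is ∞.
5P = ∞, so the order is 5.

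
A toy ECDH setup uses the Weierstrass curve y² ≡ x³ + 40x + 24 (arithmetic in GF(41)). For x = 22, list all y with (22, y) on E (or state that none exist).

20, 21

x³ + 40x + 24 = 11552 ≡ 31 (mod 41).
Square roots of 31 mod 41: 20 and 21 (since 20² = 400 ≡ 31).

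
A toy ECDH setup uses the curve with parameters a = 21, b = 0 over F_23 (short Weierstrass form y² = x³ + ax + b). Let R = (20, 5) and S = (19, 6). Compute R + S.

(8, 6)

(20, 5) + (19, 6). λ = (6 - 5)/(19 - 20) ≡ 1/22 mod 23. 22⁻¹ ≡ 22 (mod 23), so λ ≡ 22.
  x = λ² - 20 - 19 = 484 - 39 ≡ 8; y = λ·(20 - 8) - 5 ≡ 6. → (8, 6)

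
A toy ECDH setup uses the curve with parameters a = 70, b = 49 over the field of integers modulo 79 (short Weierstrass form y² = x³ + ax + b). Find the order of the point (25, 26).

2P: tangent at (25, 26): λ = (3·25² + 70)/(2·26) ≡ 49/52. 52⁻¹ ≡ 38 (mod 79), so λ ≡ 49·38 ≡ 45.
  x = λ² - 25 - 25 = 2025 - 50 ≡ 0; y = λ·(25 - 0) - 26 ≡ 72. → (0, 72)
3P: (0, 72) + (25, 26). λ = (26 - 72)/(25 - 0) ≡ 33/25 mod 79. 25⁻¹ ≡ 19 (mod 79) since 25·19 = 475 ≡ 1, so λ ≡ 74.
  x = λ² - 0 - 25 = 5476 - 25 ≡ 0; y = λ·(0 - 0) - 72 ≡ 7. → (0, 7)
4P: (0, 7) + (25, 26). λ = (26 - 7)/(25 - 0) ≡ 19/25 mod 79. 25⁻¹ ≡ 19 (mod 79) since 25·19 = 475 ≡ 1, so λ ≡ 45.
  x = λ² - 0 - 25 = 2025 - 25 ≡ 25; y = λ·(0 - 25) - 7 ≡ 53. → (25, 53)
5P: (25, 53) + (25, 26): same x and y₁ ≡ -y₂, so the sum is O.
5P = O, so the order is 5.

5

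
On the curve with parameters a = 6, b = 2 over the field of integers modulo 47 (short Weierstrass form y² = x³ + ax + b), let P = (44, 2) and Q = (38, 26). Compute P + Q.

(44, 2) + (38, 26). λ = (26 - 2)/(38 - 44) ≡ 24/41 mod 47. 41⁻¹ ≡ 39 (mod 47) since 41·39 = 1599 ≡ 1, so λ ≡ 43.
  x = λ² - 44 - 38 = 1849 - 82 ≡ 28; y = λ·(44 - 28) - 2 ≡ 28. → (28, 28)

(28, 28)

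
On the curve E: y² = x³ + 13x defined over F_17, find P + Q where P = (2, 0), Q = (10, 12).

(2, 0) + (10, 12). λ = (12 - 0)/(10 - 2) ≡ 12/8 mod 17. 8⁻¹ ≡ 15 (mod 17) since 8·15 = 120 ≡ 1, so λ ≡ 10.
  x = λ² - 2 - 10 = 100 - 12 ≡ 3; y = λ·(2 - 3) - 0 ≡ 7. → (3, 7)

(3, 7)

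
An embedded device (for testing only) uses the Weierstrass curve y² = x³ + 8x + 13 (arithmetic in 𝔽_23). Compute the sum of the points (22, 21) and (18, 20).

(22, 21) + (18, 20). λ = (20 - 21)/(18 - 22) ≡ 22/19 mod 23. 19⁻¹ ≡ 17 (mod 23), so λ ≡ 6.
  x = λ² - 22 - 18 = 36 - 40 ≡ 19; y = λ·(22 - 19) - 21 ≡ 20. → (19, 20)

(19, 20)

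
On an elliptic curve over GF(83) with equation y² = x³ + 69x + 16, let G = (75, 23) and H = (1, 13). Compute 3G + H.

(48, 58)

First 3G:
Repeated addition: build up to 3G.
2G: tangent at (75, 23): λ = (3·75² + 69)/(2·23) ≡ 12/46. 46⁻¹ ≡ 74 (mod 83) since 46·74 = 3404 ≡ 1, so λ ≡ 12·74 ≡ 58.
  x = λ² - 75 - 75 = 3364 - 150 ≡ 60; y = λ·(75 - 60) - 23 ≡ 17. → (60, 17)
3G: (60, 17) + (75, 23). λ = (23 - 17)/(75 - 60) ≡ 6/15 mod 83. 15⁻¹ ≡ 72 (mod 83) since 15·72 = 1080 ≡ 1, so λ ≡ 17.
  x = λ² - 60 - 75 = 289 - 135 ≡ 71; y = λ·(60 - 71) - 17 ≡ 45. → (71, 45)
3G = (71, 45).
Finally 3G + H:
(71, 45) + (1, 13). λ = (13 - 45)/(1 - 71) ≡ 51/13 mod 83. 13⁻¹ ≡ 32 (mod 83), so λ ≡ 55.
  x = λ² - 71 - 1 = 3025 - 72 ≡ 48; y = λ·(71 - 48) - 45 ≡ 58. → (48, 58)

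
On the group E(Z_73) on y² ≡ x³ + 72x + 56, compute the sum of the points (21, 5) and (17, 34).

(10, 43)

(21, 5) + (17, 34). λ = (34 - 5)/(17 - 21) ≡ 29/69 mod 73. 69⁻¹ ≡ 18 (mod 73) since 69·18 = 1242 ≡ 1, so λ ≡ 11.
  x = λ² - 21 - 17 = 121 - 38 ≡ 10; y = λ·(21 - 10) - 5 ≡ 43. → (10, 43)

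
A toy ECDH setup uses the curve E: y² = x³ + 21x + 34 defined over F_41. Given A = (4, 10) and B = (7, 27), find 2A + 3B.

(5, 31)

First 2A:
Repeated addition: build up to 2A.
2A: tangent at (4, 10): λ = (3·4² + 21)/(2·10) ≡ 28/20. 20⁻¹ ≡ 39 (mod 41), so λ ≡ 28·39 ≡ 26.
  x = λ² - 4 - 4 = 676 - 8 ≡ 12; y = λ·(4 - 12) - 10 ≡ 28. → (12, 28)
2A = (12, 28).
Next 3B:
Repeated addition: build up to 3B.
2B: tangent at (7, 27): λ = (3·7² + 21)/(2·27) ≡ 4/13. 13⁻¹ ≡ 19 (mod 41), so λ ≡ 4·19 ≡ 35.
  x = λ² - 7 - 7 = 1225 - 14 ≡ 22; y = λ·(7 - 22) - 27 ≡ 22. → (22, 22)
3B: (22, 22) + (7, 27). λ = (27 - 22)/(7 - 22) ≡ 5/26 mod 41. 26⁻¹ ≡ 30 (mod 41) since 26·30 = 780 ≡ 1, so λ ≡ 27.
  x = λ² - 22 - 7 = 729 - 29 ≡ 3; y = λ·(22 - 3) - 22 ≡ 40. → (3, 40)
3B = (3, 40).
Finally 2A + 3B:
(12, 28) + (3, 40). λ = (40 - 28)/(3 - 12) ≡ 12/32 mod 41. 32⁻¹ ≡ 9 (mod 41) since 32·9 = 288 ≡ 1, so λ ≡ 26.
  x = λ² - 12 - 3 = 676 - 15 ≡ 5; y = λ·(12 - 5) - 28 ≡ 31. → (5, 31)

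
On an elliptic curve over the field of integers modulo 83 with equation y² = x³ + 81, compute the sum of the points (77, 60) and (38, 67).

(19, 36)

(77, 60) + (38, 67). λ = (67 - 60)/(38 - 77) ≡ 7/44 mod 83. 44⁻¹ ≡ 17 (mod 83), so λ ≡ 36.
  x = λ² - 77 - 38 = 1296 - 115 ≡ 19; y = λ·(77 - 19) - 60 ≡ 36. → (19, 36)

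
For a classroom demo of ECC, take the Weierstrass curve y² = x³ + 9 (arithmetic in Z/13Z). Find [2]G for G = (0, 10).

tangent at (0, 10): λ = (3·0² + 0)/(2·10) ≡ 0/7. 7⁻¹ ≡ 2 (mod 13) since 7·2 = 14 ≡ 1, so λ ≡ 0·2 ≡ 0.
  x = λ² - 0 - 0 = 0 - 0 ≡ 0; y = λ·(0 - 0) - 10 ≡ 3. → (0, 3)

(0, 3)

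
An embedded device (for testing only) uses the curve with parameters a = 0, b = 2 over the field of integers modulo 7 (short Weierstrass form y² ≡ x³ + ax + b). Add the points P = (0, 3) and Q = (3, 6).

(0, 3) + (3, 6). λ = (6 - 3)/(3 - 0) ≡ 3/3 mod 7. 3⁻¹ ≡ 5 (mod 7), so λ ≡ 1.
  x = λ² - 0 - 3 = 1 - 3 ≡ 5; y = λ·(0 - 5) - 3 ≡ 6. → (5, 6)

(5, 6)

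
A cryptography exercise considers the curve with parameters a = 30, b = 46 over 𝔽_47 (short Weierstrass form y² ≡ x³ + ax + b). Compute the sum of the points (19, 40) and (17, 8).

(32, 34)

(19, 40) + (17, 8). λ = (8 - 40)/(17 - 19) ≡ 15/45 mod 47. 45⁻¹ ≡ 23 (mod 47) since 45·23 = 1035 ≡ 1, so λ ≡ 16.
  x = λ² - 19 - 17 = 256 - 36 ≡ 32; y = λ·(19 - 32) - 40 ≡ 34. → (32, 34)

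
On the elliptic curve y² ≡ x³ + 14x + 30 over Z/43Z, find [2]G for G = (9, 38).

tangent at (9, 38): λ = (3·9² + 14)/(2·38) ≡ 42/33. 33⁻¹ ≡ 30 (mod 43) since 33·30 = 990 ≡ 1, so λ ≡ 42·30 ≡ 13.
  x = λ² - 9 - 9 = 169 - 18 ≡ 22; y = λ·(9 - 22) - 38 ≡ 8. → (22, 8)

(22, 8)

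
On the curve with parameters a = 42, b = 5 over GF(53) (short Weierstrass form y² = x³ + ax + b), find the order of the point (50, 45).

2P: tangent at (50, 45): λ = (3·50² + 42)/(2·45) ≡ 16/37. 37⁻¹ ≡ 43 (mod 53), so λ ≡ 16·43 ≡ 52.
  x = λ² - 50 - 50 = 2704 - 100 ≡ 7; y = λ·(50 - 7) - 45 ≡ 18. → (7, 18)
3P: (7, 18) + (50, 45). λ = (45 - 18)/(50 - 7) ≡ 27/43 mod 53. 43⁻¹ ≡ 37 (mod 53) since 43·37 = 1591 ≡ 1, so λ ≡ 45.
  x = λ² - 7 - 50 = 2025 - 57 ≡ 7; y = λ·(7 - 7) - 18 ≡ 35. → (7, 35)
4P: (7, 35) + (50, 45). λ = (45 - 35)/(50 - 7) ≡ 10/43 mod 53. 43⁻¹ ≡ 37 (mod 53), so λ ≡ 52.
  x = λ² - 7 - 50 = 2704 - 57 ≡ 50; y = λ·(7 - 50) - 35 ≡ 8. → (50, 8)
5P: (50, 8) + (50, 45): same x and y₁ ≡ -y₂, so the sum is 𝒪.
5P = 𝒪, so the order is 5.

5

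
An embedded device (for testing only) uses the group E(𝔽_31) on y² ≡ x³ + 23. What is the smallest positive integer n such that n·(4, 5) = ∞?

2P: tangent at (4, 5): λ = (3·4² + 0)/(2·5) ≡ 17/10. 10⁻¹ ≡ 28 (mod 31), so λ ≡ 17·28 ≡ 11.
  x = λ² - 4 - 4 = 121 - 8 ≡ 20; y = λ·(4 - 20) - 5 ≡ 5. → (20, 5)
3P: (20, 5) + (4, 5). λ = (5 - 5)/(4 - 20) ≡ 0/15 mod 31. 15⁻¹ ≡ 29 (mod 31), so λ ≡ 0.
  x = λ² - 20 - 4 = 0 - 24 ≡ 7; y = λ·(20 - 7) - 5 ≡ 26. → (7, 26)
4P: (7, 26) + (4, 5). λ = (5 - 26)/(4 - 7) ≡ 10/28 mod 31. 28⁻¹ ≡ 10 (mod 31), so λ ≡ 7.
  x = λ² - 7 - 4 = 49 - 11 ≡ 7; y = λ·(7 - 7) - 26 ≡ 5. → (7, 5)
5P: (7, 5) + (4, 5). λ = (5 - 5)/(4 - 7) ≡ 0/28 mod 31. 28⁻¹ ≡ 10 (mod 31), so λ ≡ 0.
  x = λ² - 7 - 4 = 0 - 11 ≡ 20; y = λ·(7 - 20) - 5 ≡ 26. → (20, 26)
6P: (20, 26) + (4, 5). λ = (5 - 26)/(4 - 20) ≡ 10/15 mod 31. 15⁻¹ ≡ 29 (mod 31), so λ ≡ 11.
  x = λ² - 20 - 4 = 121 - 24 ≡ 4; y = λ·(20 - 4) - 26 ≡ 26. → (4, 26)
7P: (4, 26) + (4, 5): same x and y₁ ≡ -y₂, so the sum is ∞.
7P = ∞, so the order is 7.

7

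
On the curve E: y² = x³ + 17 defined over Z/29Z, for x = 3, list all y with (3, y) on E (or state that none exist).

none

x³ + 0x + 17 = 44 ≡ 15 (mod 29).
15 is a non-residue mod 29; no y exists.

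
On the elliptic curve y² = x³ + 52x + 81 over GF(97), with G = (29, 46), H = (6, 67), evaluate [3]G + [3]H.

First 3G:
Repeated addition: build up to 3G.
2G: tangent at (29, 46): λ = (3·29² + 52)/(2·46) ≡ 53/92. 92⁻¹ ≡ 58 (mod 97) since 92·58 = 5336 ≡ 1, so λ ≡ 53·58 ≡ 67.
  x = λ² - 29 - 29 = 4489 - 58 ≡ 66; y = λ·(29 - 66) - 46 ≡ 94. → (66, 94)
3G: (66, 94) + (29, 46). λ = (46 - 94)/(29 - 66) ≡ 49/60 mod 97. 60⁻¹ ≡ 76 (mod 97), so λ ≡ 38.
  x = λ² - 66 - 29 = 1444 - 95 ≡ 88; y = λ·(66 - 88) - 94 ≡ 40. → (88, 40)
3G = (88, 40).
Next 3H:
Repeated addition: build up to 3H.
2H: tangent at (6, 67): λ = (3·6² + 52)/(2·67) ≡ 63/37. 37⁻¹ ≡ 21 (mod 97), so λ ≡ 63·21 ≡ 62.
  x = λ² - 6 - 6 = 3844 - 12 ≡ 49; y = λ·(6 - 49) - 67 ≡ 80. → (49, 80)
3H: (49, 80) + (6, 67). λ = (67 - 80)/(6 - 49) ≡ 84/54 mod 97. 54⁻¹ ≡ 9 (mod 97), so λ ≡ 77.
  x = λ² - 49 - 6 = 5929 - 55 ≡ 54; y = λ·(49 - 54) - 80 ≡ 20. → (54, 20)
3H = (54, 20).
Finally 3G + 3H:
(88, 40) + (54, 20). λ = (20 - 40)/(54 - 88) ≡ 77/63 mod 97. 63⁻¹ ≡ 77 (mod 97) since 63·77 = 4851 ≡ 1, so λ ≡ 12.
  x = λ² - 88 - 54 = 144 - 142 ≡ 2; y = λ·(88 - 2) - 40 ≡ 22. → (2, 22)

(2, 22)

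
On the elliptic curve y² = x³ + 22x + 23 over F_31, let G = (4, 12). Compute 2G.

(30, 0)

tangent at (4, 12): λ = (3·4² + 22)/(2·12) ≡ 8/24. 24⁻¹ ≡ 22 (mod 31) since 24·22 = 528 ≡ 1, so λ ≡ 8·22 ≡ 21.
  x = λ² - 4 - 4 = 441 - 8 ≡ 30; y = λ·(4 - 30) - 12 ≡ 0. → (30, 0)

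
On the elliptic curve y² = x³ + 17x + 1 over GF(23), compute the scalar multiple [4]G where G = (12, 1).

Repeated addition: build up to 4G.
2G: tangent at (12, 1): λ = (3·12² + 17)/(2·1) ≡ 12/2. 2⁻¹ ≡ 12 (mod 23) since 2·12 = 24 ≡ 1, so λ ≡ 12·12 ≡ 6.
  x = λ² - 12 - 12 = 36 - 24 ≡ 12; y = λ·(12 - 12) - 1 ≡ 22. → (12, 22)
3G: (12, 22) + (12, 1): same x and y₁ ≡ -y₂, so the sum is ∞.
4G: ∞ + (12, 1) = (12, 1) (identity).

(12, 1)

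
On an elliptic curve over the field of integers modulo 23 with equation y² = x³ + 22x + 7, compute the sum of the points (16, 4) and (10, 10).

(16, 4) + (10, 10). λ = (10 - 4)/(10 - 16) ≡ 6/17 mod 23. 17⁻¹ ≡ 19 (mod 23) since 17·19 = 323 ≡ 1, so λ ≡ 22.
  x = λ² - 16 - 10 = 484 - 26 ≡ 21; y = λ·(16 - 21) - 4 ≡ 1. → (21, 1)

(21, 1)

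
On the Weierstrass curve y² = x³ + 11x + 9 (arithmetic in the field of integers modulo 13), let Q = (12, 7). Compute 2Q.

tangent at (12, 7): λ = (3·12² + 11)/(2·7) ≡ 1/1. 1⁻¹ ≡ 1 (mod 13), so λ ≡ 1·1 ≡ 1.
  x = λ² - 12 - 12 = 1 - 24 ≡ 3; y = λ·(12 - 3) - 7 ≡ 2. → (3, 2)

(3, 2)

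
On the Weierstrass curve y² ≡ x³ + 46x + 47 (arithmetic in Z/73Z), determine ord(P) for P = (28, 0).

2P: (28, 0) + (28, 0): same x and y₁ ≡ -y₂, so the sum is the point at infinity.
2P = the point at infinity, so the order is 2.

2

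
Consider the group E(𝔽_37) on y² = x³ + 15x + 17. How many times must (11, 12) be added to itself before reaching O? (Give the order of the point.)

2P: tangent at (11, 12): λ = (3·11² + 15)/(2·12) ≡ 8/24. 24⁻¹ ≡ 17 (mod 37), so λ ≡ 8·17 ≡ 25.
  x = λ² - 11 - 11 = 625 - 22 ≡ 11; y = λ·(11 - 11) - 12 ≡ 25. → (11, 25)
3P: (11, 25) + (11, 12): same x and y₁ ≡ -y₂, so the sum is O.
3P = O, so the order is 3.

3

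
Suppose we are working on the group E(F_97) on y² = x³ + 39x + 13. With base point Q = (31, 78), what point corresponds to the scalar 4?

(70, 36)

Repeated addition: build up to 4Q.
2Q: tangent at (31, 78): λ = (3·31² + 39)/(2·78) ≡ 12/59. 59⁻¹ ≡ 74 (mod 97) since 59·74 = 4366 ≡ 1, so λ ≡ 12·74 ≡ 15.
  x = λ² - 31 - 31 = 225 - 62 ≡ 66; y = λ·(31 - 66) - 78 ≡ 76. → (66, 76)
3Q: (66, 76) + (31, 78). λ = (78 - 76)/(31 - 66) ≡ 2/62 mod 97. 62⁻¹ ≡ 36 (mod 97), so λ ≡ 72.
  x = λ² - 66 - 31 = 5184 - 97 ≡ 43; y = λ·(66 - 43) - 76 ≡ 28. → (43, 28)
4Q: (43, 28) + (31, 78). λ = (78 - 28)/(31 - 43) ≡ 50/85 mod 97. 85⁻¹ ≡ 8 (mod 97), so λ ≡ 12.
  x = λ² - 43 - 31 = 144 - 74 ≡ 70; y = λ·(43 - 70) - 28 ≡ 36. → (70, 36)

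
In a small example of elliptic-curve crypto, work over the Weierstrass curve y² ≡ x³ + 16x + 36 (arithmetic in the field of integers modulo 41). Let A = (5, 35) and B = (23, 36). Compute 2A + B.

First 2A:
Repeated addition: build up to 2A.
2A: tangent at (5, 35): λ = (3·5² + 16)/(2·35) ≡ 9/29. 29⁻¹ ≡ 17 (mod 41) since 29·17 = 493 ≡ 1, so λ ≡ 9·17 ≡ 30.
  x = λ² - 5 - 5 = 900 - 10 ≡ 29; y = λ·(5 - 29) - 35 ≡ 24. → (29, 24)
2A = (29, 24).
Finally 2A + B:
(29, 24) + (23, 36). λ = (36 - 24)/(23 - 29) ≡ 12/35 mod 41. 35⁻¹ ≡ 34 (mod 41), so λ ≡ 39.
  x = λ² - 29 - 23 = 1521 - 52 ≡ 34; y = λ·(29 - 34) - 24 ≡ 27. → (34, 27)

(34, 27)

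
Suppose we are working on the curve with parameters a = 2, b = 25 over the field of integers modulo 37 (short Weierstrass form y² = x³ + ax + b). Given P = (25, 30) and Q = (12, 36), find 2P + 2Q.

First 2P:
Repeated addition: build up to 2P.
2P: tangent at (25, 30): λ = (3·25² + 2)/(2·30) ≡ 27/23. 23⁻¹ ≡ 29 (mod 37) since 23·29 = 667 ≡ 1, so λ ≡ 27·29 ≡ 6.
  x = λ² - 25 - 25 = 36 - 50 ≡ 23; y = λ·(25 - 23) - 30 ≡ 19. → (23, 19)
2P = (23, 19).
Next 2Q:
Repeated addition: build up to 2Q.
2Q: tangent at (12, 36): λ = (3·12² + 2)/(2·36) ≡ 27/35. 35⁻¹ ≡ 18 (mod 37) since 35·18 = 630 ≡ 1, so λ ≡ 27·18 ≡ 5.
  x = λ² - 12 - 12 = 25 - 24 ≡ 1; y = λ·(12 - 1) - 36 ≡ 19. → (1, 19)
2Q = (1, 19).
Finally 2P + 2Q:
(23, 19) + (1, 19). λ = (19 - 19)/(1 - 23) ≡ 0/15 mod 37. 15⁻¹ ≡ 5 (mod 37), so λ ≡ 0.
  x = λ² - 23 - 1 = 0 - 24 ≡ 13; y = λ·(23 - 13) - 19 ≡ 18. → (13, 18)

(13, 18)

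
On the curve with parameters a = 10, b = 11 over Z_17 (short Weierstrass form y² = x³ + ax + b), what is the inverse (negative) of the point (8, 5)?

-(8, 5) = (8, -5 mod 17) = (8, 12).

(8, 12)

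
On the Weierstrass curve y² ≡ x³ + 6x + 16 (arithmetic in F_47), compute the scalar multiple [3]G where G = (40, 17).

Repeated addition: build up to 3G.
2G: tangent at (40, 17): λ = (3·40² + 6)/(2·17) ≡ 12/34. 34⁻¹ ≡ 18 (mod 47), so λ ≡ 12·18 ≡ 28.
  x = λ² - 40 - 40 = 784 - 80 ≡ 46; y = λ·(40 - 46) - 17 ≡ 3. → (46, 3)
3G: (46, 3) + (40, 17). λ = (17 - 3)/(40 - 46) ≡ 14/41 mod 47. 41⁻¹ ≡ 39 (mod 47), so λ ≡ 29.
  x = λ² - 46 - 40 = 841 - 86 ≡ 3; y = λ·(46 - 3) - 3 ≡ 22. → (3, 22)

(3, 22)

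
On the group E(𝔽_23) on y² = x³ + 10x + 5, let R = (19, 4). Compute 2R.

(16, 12)

tangent at (19, 4): λ = (3·19² + 10)/(2·4) ≡ 12/8. 8⁻¹ ≡ 3 (mod 23), so λ ≡ 12·3 ≡ 13.
  x = λ² - 19 - 19 = 169 - 38 ≡ 16; y = λ·(19 - 16) - 4 ≡ 12. → (16, 12)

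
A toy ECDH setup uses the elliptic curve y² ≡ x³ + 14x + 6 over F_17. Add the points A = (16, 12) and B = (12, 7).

(15, 2)

(16, 12) + (12, 7). λ = (7 - 12)/(12 - 16) ≡ 12/13 mod 17. 13⁻¹ ≡ 4 (mod 17), so λ ≡ 14.
  x = λ² - 16 - 12 = 196 - 28 ≡ 15; y = λ·(16 - 15) - 12 ≡ 2. → (15, 2)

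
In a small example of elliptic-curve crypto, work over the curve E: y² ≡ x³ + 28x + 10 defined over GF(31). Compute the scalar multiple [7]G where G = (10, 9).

(17, 6)

Repeated addition: build up to 7G.
2G: tangent at (10, 9): λ = (3·10² + 28)/(2·9) ≡ 18/18. 18⁻¹ ≡ 19 (mod 31), so λ ≡ 18·19 ≡ 1.
  x = λ² - 10 - 10 = 1 - 20 ≡ 12; y = λ·(10 - 12) - 9 ≡ 20. → (12, 20)
3G: (12, 20) + (10, 9). λ = (9 - 20)/(10 - 12) ≡ 20/29 mod 31. 29⁻¹ ≡ 15 (mod 31) since 29·15 = 435 ≡ 1, so λ ≡ 21.
  x = λ² - 12 - 10 = 441 - 22 ≡ 16; y = λ·(12 - 16) - 20 ≡ 20. → (16, 20)
4G: (16, 20) + (10, 9). λ = (9 - 20)/(10 - 16) ≡ 20/25 mod 31. 25⁻¹ ≡ 5 (mod 31), so λ ≡ 7.
  x = λ² - 16 - 10 = 49 - 26 ≡ 23; y = λ·(16 - 23) - 20 ≡ 24. → (23, 24)
5G: (23, 24) + (10, 9). λ = (9 - 24)/(10 - 23) ≡ 16/18 mod 31. 18⁻¹ ≡ 19 (mod 31), so λ ≡ 25.
  x = λ² - 23 - 10 = 625 - 33 ≡ 3; y = λ·(23 - 3) - 24 ≡ 11. → (3, 11)
6G: (3, 11) + (10, 9). λ = (9 - 11)/(10 - 3) ≡ 29/7 mod 31. 7⁻¹ ≡ 9 (mod 31), so λ ≡ 13.
  x = λ² - 3 - 10 = 169 - 13 ≡ 1; y = λ·(3 - 1) - 11 ≡ 15. → (1, 15)
7G: (1, 15) + (10, 9). λ = (9 - 15)/(10 - 1) ≡ 25/9 mod 31. 9⁻¹ ≡ 7 (mod 31), so λ ≡ 20.
  x = λ² - 1 - 10 = 400 - 11 ≡ 17; y = λ·(1 - 17) - 15 ≡ 6. → (17, 6)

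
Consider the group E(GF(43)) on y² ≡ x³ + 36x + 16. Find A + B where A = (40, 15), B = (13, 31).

(34, 34)

(40, 15) + (13, 31). λ = (31 - 15)/(13 - 40) ≡ 16/16 mod 43. 16⁻¹ ≡ 35 (mod 43), so λ ≡ 1.
  x = λ² - 40 - 13 = 1 - 53 ≡ 34; y = λ·(40 - 34) - 15 ≡ 34. → (34, 34)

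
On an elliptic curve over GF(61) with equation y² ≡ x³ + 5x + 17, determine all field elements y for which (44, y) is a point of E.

x³ + 5x + 17 = 85421 ≡ 21 (mod 61).
21 is a non-residue mod 61; no y exists.

none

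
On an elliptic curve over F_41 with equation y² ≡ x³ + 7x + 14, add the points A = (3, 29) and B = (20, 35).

(3, 29) + (20, 35). λ = (35 - 29)/(20 - 3) ≡ 6/17 mod 41. 17⁻¹ ≡ 29 (mod 41), so λ ≡ 10.
  x = λ² - 3 - 20 = 100 - 23 ≡ 36; y = λ·(3 - 36) - 29 ≡ 10. → (36, 10)

(36, 10)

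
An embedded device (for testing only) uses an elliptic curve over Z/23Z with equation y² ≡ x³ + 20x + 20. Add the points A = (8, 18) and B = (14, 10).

(13, 4)

(8, 18) + (14, 10). λ = (10 - 18)/(14 - 8) ≡ 15/6 mod 23. 6⁻¹ ≡ 4 (mod 23), so λ ≡ 14.
  x = λ² - 8 - 14 = 196 - 22 ≡ 13; y = λ·(8 - 13) - 18 ≡ 4. → (13, 4)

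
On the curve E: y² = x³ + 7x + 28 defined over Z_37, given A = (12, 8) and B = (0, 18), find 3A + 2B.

First 3A:
Repeated addition: build up to 3A.
2A: tangent at (12, 8): λ = (3·12² + 7)/(2·8) ≡ 32/16. 16⁻¹ ≡ 7 (mod 37) since 16·7 = 112 ≡ 1, so λ ≡ 32·7 ≡ 2.
  x = λ² - 12 - 12 = 4 - 24 ≡ 17; y = λ·(12 - 17) - 8 ≡ 19. → (17, 19)
3A: (17, 19) + (12, 8). λ = (8 - 19)/(12 - 17) ≡ 26/32 mod 37. 32⁻¹ ≡ 22 (mod 37), so λ ≡ 17.
  x = λ² - 17 - 12 = 289 - 29 ≡ 1; y = λ·(17 - 1) - 19 ≡ 31. → (1, 31)
3A = (1, 31).
Next 2B:
Repeated addition: build up to 2B.
2B: tangent at (0, 18): λ = (3·0² + 7)/(2·18) ≡ 7/36. 36⁻¹ ≡ 36 (mod 37) since 36·36 = 1296 ≡ 1, so λ ≡ 7·36 ≡ 30.
  x = λ² - 0 - 0 = 900 - 0 ≡ 12; y = λ·(0 - 12) - 18 ≡ 29. → (12, 29)
2B = (12, 29).
Finally 3A + 2B:
(1, 31) + (12, 29). λ = (29 - 31)/(12 - 1) ≡ 35/11 mod 37. 11⁻¹ ≡ 27 (mod 37), so λ ≡ 20.
  x = λ² - 1 - 12 = 400 - 13 ≡ 17; y = λ·(1 - 17) - 31 ≡ 19. → (17, 19)

(17, 19)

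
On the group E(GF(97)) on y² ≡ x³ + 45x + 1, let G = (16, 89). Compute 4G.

Repeated addition: build up to 4G.
2G: tangent at (16, 89): λ = (3·16² + 45)/(2·89) ≡ 37/81. 81⁻¹ ≡ 6 (mod 97) since 81·6 = 486 ≡ 1, so λ ≡ 37·6 ≡ 28.
  x = λ² - 16 - 16 = 784 - 32 ≡ 73; y = λ·(16 - 73) - 89 ≡ 61. → (73, 61)
3G: (73, 61) + (16, 89). λ = (89 - 61)/(16 - 73) ≡ 28/40 mod 97. 40⁻¹ ≡ 17 (mod 97), so λ ≡ 88.
  x = λ² - 73 - 16 = 7744 - 89 ≡ 89; y = λ·(73 - 89) - 61 ≡ 83. → (89, 83)
4G: (89, 83) + (16, 89). λ = (89 - 83)/(16 - 89) ≡ 6/24 mod 97. 24⁻¹ ≡ 93 (mod 97) since 24·93 = 2232 ≡ 1, so λ ≡ 73.
  x = λ² - 89 - 16 = 5329 - 105 ≡ 83; y = λ·(89 - 83) - 83 ≡ 64. → (83, 64)

(83, 64)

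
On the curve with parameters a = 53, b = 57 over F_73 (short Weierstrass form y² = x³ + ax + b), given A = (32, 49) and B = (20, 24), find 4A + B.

First 4A:
Double-and-add on 4 = (100)₂. Start with A = (32, 49) for the leading 1-bit.
double: tangent at (32, 49): λ = (3·32² + 53)/(2·49) ≡ 59/25. 25⁻¹ ≡ 38 (mod 73), so λ ≡ 59·38 ≡ 52.
  x = λ² - 32 - 32 = 2704 - 64 ≡ 12; y = λ·(32 - 12) - 49 ≡ 42. → (12, 42)
double: tangent at (12, 42): λ = (3·12² + 53)/(2·42) ≡ 47/11. 11⁻¹ ≡ 20 (mod 73), so λ ≡ 47·20 ≡ 64.
  x = λ² - 12 - 12 = 4096 - 24 ≡ 57; y = λ·(12 - 57) - 42 ≡ 71. → (57, 71)
4A = (57, 71).
Finally 4A + B:
(57, 71) + (20, 24). λ = (24 - 71)/(20 - 57) ≡ 26/36 mod 73. 36⁻¹ ≡ 71 (mod 73), so λ ≡ 21.
  x = λ² - 57 - 20 = 441 - 77 ≡ 72; y = λ·(57 - 72) - 71 ≡ 52. → (72, 52)

(72, 52)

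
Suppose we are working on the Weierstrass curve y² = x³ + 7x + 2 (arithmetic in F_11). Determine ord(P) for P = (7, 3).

7

2P: tangent at (7, 3): λ = (3·7² + 7)/(2·3) ≡ 0/6. 6⁻¹ ≡ 2 (mod 11), so λ ≡ 0·2 ≡ 0.
  x = λ² - 7 - 7 = 0 - 14 ≡ 8; y = λ·(7 - 8) - 3 ≡ 8. → (8, 8)
3P: (8, 8) + (7, 3). λ = (3 - 8)/(7 - 8) ≡ 6/10 mod 11. 10⁻¹ ≡ 10 (mod 11), so λ ≡ 5.
  x = λ² - 8 - 7 = 25 - 15 ≡ 10; y = λ·(8 - 10) - 8 ≡ 4. → (10, 4)
4P: (10, 4) + (7, 3). λ = (3 - 4)/(7 - 10) ≡ 10/8 mod 11. 8⁻¹ ≡ 7 (mod 11) since 8·7 = 56 ≡ 1, so λ ≡ 4.
  x = λ² - 10 - 7 = 16 - 17 ≡ 10; y = λ·(10 - 10) - 4 ≡ 7. → (10, 7)
5P: (10, 7) + (7, 3). λ = (3 - 7)/(7 - 10) ≡ 7/8 mod 11. 8⁻¹ ≡ 7 (mod 11) since 8·7 = 56 ≡ 1, so λ ≡ 5.
  x = λ² - 10 - 7 = 25 - 17 ≡ 8; y = λ·(10 - 8) - 7 ≡ 3. → (8, 3)
6P: (8, 3) + (7, 3). λ = (3 - 3)/(7 - 8) ≡ 0/10 mod 11. 10⁻¹ ≡ 10 (mod 11), so λ ≡ 0.
  x = λ² - 8 - 7 = 0 - 15 ≡ 7; y = λ·(8 - 7) - 3 ≡ 8. → (7, 8)
7P: (7, 8) + (7, 3): same x and y₁ ≡ -y₂, so the sum is 𝒪.
7P = 𝒪, so the order is 7.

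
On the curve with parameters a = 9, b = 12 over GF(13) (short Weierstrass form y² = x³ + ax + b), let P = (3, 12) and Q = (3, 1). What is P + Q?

O

The two points share x = 3 and their y-coordinates satisfy 12 + 1 ≡ 0 (mod 13), so they are inverses. Their sum is 𝒪.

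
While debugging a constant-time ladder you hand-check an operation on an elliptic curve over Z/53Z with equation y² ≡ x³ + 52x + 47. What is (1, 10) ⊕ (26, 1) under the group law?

(1, 10) + (26, 1). λ = (1 - 10)/(26 - 1) ≡ 44/25 mod 53. 25⁻¹ ≡ 17 (mod 53), so λ ≡ 6.
  x = λ² - 1 - 26 = 36 - 27 ≡ 9; y = λ·(1 - 9) - 10 ≡ 48. → (9, 48)

(9, 48)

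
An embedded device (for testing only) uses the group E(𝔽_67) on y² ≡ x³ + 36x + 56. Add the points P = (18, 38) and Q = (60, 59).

(6, 35)

(18, 38) + (60, 59). λ = (59 - 38)/(60 - 18) ≡ 21/42 mod 67. 42⁻¹ ≡ 8 (mod 67), so λ ≡ 34.
  x = λ² - 18 - 60 = 1156 - 78 ≡ 6; y = λ·(18 - 6) - 38 ≡ 35. → (6, 35)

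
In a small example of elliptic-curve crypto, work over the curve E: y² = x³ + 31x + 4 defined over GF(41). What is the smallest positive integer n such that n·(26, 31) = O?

3

2P: tangent at (26, 31): λ = (3·26² + 31)/(2·31) ≡ 9/21. 21⁻¹ ≡ 2 (mod 41), so λ ≡ 9·2 ≡ 18.
  x = λ² - 26 - 26 = 324 - 52 ≡ 26; y = λ·(26 - 26) - 31 ≡ 10. → (26, 10)
3P: (26, 10) + (26, 31): same x and y₁ ≡ -y₂, so the sum is O.
3P = O, so the order is 3.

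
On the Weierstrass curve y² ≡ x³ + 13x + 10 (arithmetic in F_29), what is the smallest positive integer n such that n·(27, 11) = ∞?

2P: tangent at (27, 11): λ = (3·27² + 13)/(2·11) ≡ 25/22. 22⁻¹ ≡ 4 (mod 29), so λ ≡ 25·4 ≡ 13.
  x = λ² - 27 - 27 = 169 - 54 ≡ 28; y = λ·(27 - 28) - 11 ≡ 5. → (28, 5)
3P: (28, 5) + (27, 11). λ = (11 - 5)/(27 - 28) ≡ 6/28 mod 29. 28⁻¹ ≡ 28 (mod 29) since 28·28 = 784 ≡ 1, so λ ≡ 23.
  x = λ² - 28 - 27 = 529 - 55 ≡ 10; y = λ·(28 - 10) - 5 ≡ 3. → (10, 3)
4P: (10, 3) + (27, 11). λ = (11 - 3)/(27 - 10) ≡ 8/17 mod 29. 17⁻¹ ≡ 12 (mod 29), so λ ≡ 9.
  x = λ² - 10 - 27 = 81 - 37 ≡ 15; y = λ·(10 - 15) - 3 ≡ 10. → (15, 10)
5P: (15, 10) + (27, 11). λ = (11 - 10)/(27 - 15) ≡ 1/12 mod 29. 12⁻¹ ≡ 17 (mod 29) since 12·17 = 204 ≡ 1, so λ ≡ 17.
  x = λ² - 15 - 27 = 289 - 42 ≡ 15; y = λ·(15 - 15) - 10 ≡ 19. → (15, 19)
6P: (15, 19) + (27, 11). λ = (11 - 19)/(27 - 15) ≡ 21/12 mod 29. 12⁻¹ ≡ 17 (mod 29), so λ ≡ 9.
  x = λ² - 15 - 27 = 81 - 42 ≡ 10; y = λ·(15 - 10) - 19 ≡ 26. → (10, 26)
7P: (10, 26) + (27, 11). λ = (11 - 26)/(27 - 10) ≡ 14/17 mod 29. 17⁻¹ ≡ 12 (mod 29), so λ ≡ 23.
  x = λ² - 10 - 27 = 529 - 37 ≡ 28; y = λ·(10 - 28) - 26 ≡ 24. → (28, 24)
8P: (28, 24) + (27, 11). λ = (11 - 24)/(27 - 28) ≡ 16/28 mod 29. 28⁻¹ ≡ 28 (mod 29) since 28·28 = 784 ≡ 1, so λ ≡ 13.
  x = λ² - 28 - 27 = 169 - 55 ≡ 27; y = λ·(28 - 27) - 24 ≡ 18. → (27, 18)
9P: (27, 18) + (27, 11): same x and y₁ ≡ -y₂, so the sum is ∞.
9P = ∞, so the order is 9.

9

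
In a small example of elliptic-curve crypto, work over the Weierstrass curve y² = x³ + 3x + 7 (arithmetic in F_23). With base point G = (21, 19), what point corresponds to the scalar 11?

(21, 19)

Double-and-add on 11 = (1011)₂. Start with G = (21, 19) for the leading 1-bit.
double: tangent at (21, 19): λ = (3·21² + 3)/(2·19) ≡ 15/15. 15⁻¹ ≡ 20 (mod 23), so λ ≡ 15·20 ≡ 1.
  x = λ² - 21 - 21 = 1 - 42 ≡ 5; y = λ·(21 - 5) - 19 ≡ 20. → (5, 20)
double: tangent at (5, 20): λ = (3·5² + 3)/(2·20) ≡ 9/17. 17⁻¹ ≡ 19 (mod 23), so λ ≡ 9·19 ≡ 10.
  x = λ² - 5 - 5 = 100 - 10 ≡ 21; y = λ·(5 - 21) - 20 ≡ 4. → (21, 4)
add G: (21, 4) + (21, 19): same x and y₁ ≡ -y₂, so the sum is ∞.
double: ∞ + ∞ = ∞ (identity).
add G: ∞ + (21, 19) = (21, 19) (identity).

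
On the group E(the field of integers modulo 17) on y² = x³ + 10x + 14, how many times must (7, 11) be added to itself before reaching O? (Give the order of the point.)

2P: tangent at (7, 11): λ = (3·7² + 10)/(2·11) ≡ 4/5. 5⁻¹ ≡ 7 (mod 17), so λ ≡ 4·7 ≡ 11.
  x = λ² - 7 - 7 = 121 - 14 ≡ 5; y = λ·(7 - 5) - 11 ≡ 11. → (5, 11)
3P: (5, 11) + (7, 11). λ = (11 - 11)/(7 - 5) ≡ 0/2 mod 17. 2⁻¹ ≡ 9 (mod 17), so λ ≡ 0.
  x = λ² - 5 - 7 = 0 - 12 ≡ 5; y = λ·(5 - 5) - 11 ≡ 6. → (5, 6)
4P: (5, 6) + (7, 11). λ = (11 - 6)/(7 - 5) ≡ 5/2 mod 17. 2⁻¹ ≡ 9 (mod 17), so λ ≡ 11.
  x = λ² - 5 - 7 = 121 - 12 ≡ 7; y = λ·(5 - 7) - 6 ≡ 6. → (7, 6)
5P: (7, 6) + (7, 11): same x and y₁ ≡ -y₂, so the sum is O.
5P = O, so the order is 5.

5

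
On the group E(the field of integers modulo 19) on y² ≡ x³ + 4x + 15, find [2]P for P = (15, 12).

tangent at (15, 12): λ = (3·15² + 4)/(2·12) ≡ 14/5. 5⁻¹ ≡ 4 (mod 19), so λ ≡ 14·4 ≡ 18.
  x = λ² - 15 - 15 = 324 - 30 ≡ 9; y = λ·(15 - 9) - 12 ≡ 1. → (9, 1)

(9, 1)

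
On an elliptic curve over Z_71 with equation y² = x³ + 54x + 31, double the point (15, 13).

(45, 47)

tangent at (15, 13): λ = (3·15² + 54)/(2·13) ≡ 19/26. 26⁻¹ ≡ 41 (mod 71), so λ ≡ 19·41 ≡ 69.
  x = λ² - 15 - 15 = 4761 - 30 ≡ 45; y = λ·(15 - 45) - 13 ≡ 47. → (45, 47)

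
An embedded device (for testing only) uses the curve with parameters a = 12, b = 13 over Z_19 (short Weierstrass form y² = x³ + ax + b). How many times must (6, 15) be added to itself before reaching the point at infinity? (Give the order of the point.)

8

2P: tangent at (6, 15): λ = (3·6² + 12)/(2·15) ≡ 6/11. 11⁻¹ ≡ 7 (mod 19), so λ ≡ 6·7 ≡ 4.
  x = λ² - 6 - 6 = 16 - 12 ≡ 4; y = λ·(6 - 4) - 15 ≡ 12. → (4, 12)
3P: (4, 12) + (6, 15). λ = (15 - 12)/(6 - 4) ≡ 3/2 mod 19. 2⁻¹ ≡ 10 (mod 19), so λ ≡ 11.
  x = λ² - 4 - 6 = 121 - 10 ≡ 16; y = λ·(4 - 16) - 12 ≡ 8. → (16, 8)
4P: (16, 8) + (6, 15). λ = (15 - 8)/(6 - 16) ≡ 7/9 mod 19. 9⁻¹ ≡ 17 (mod 19), so λ ≡ 5.
  x = λ² - 16 - 6 = 25 - 22 ≡ 3; y = λ·(16 - 3) - 8 ≡ 0. → (3, 0)
5P: (3, 0) + (6, 15). λ = (15 - 0)/(6 - 3) ≡ 15/3 mod 19. 3⁻¹ ≡ 13 (mod 19), so λ ≡ 5.
  x = λ² - 3 - 6 = 25 - 9 ≡ 16; y = λ·(3 - 16) - 0 ≡ 11. → (16, 11)
6P: (16, 11) + (6, 15). λ = (15 - 11)/(6 - 16) ≡ 4/9 mod 19. 9⁻¹ ≡ 17 (mod 19), so λ ≡ 11.
  x = λ² - 16 - 6 = 121 - 22 ≡ 4; y = λ·(16 - 4) - 11 ≡ 7. → (4, 7)
7P: (4, 7) + (6, 15). λ = (15 - 7)/(6 - 4) ≡ 8/2 mod 19. 2⁻¹ ≡ 10 (mod 19), so λ ≡ 4.
  x = λ² - 4 - 6 = 16 - 10 ≡ 6; y = λ·(4 - 6) - 7 ≡ 4. → (6, 4)
8P: (6, 4) + (6, 15): same x and y₁ ≡ -y₂, so the sum is the point at infinity.
8P = the point at infinity, so the order is 8.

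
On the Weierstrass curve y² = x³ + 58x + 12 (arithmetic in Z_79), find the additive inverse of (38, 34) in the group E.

(38, 45)

-(38, 34) = (38, -34 mod 79) = (38, 45).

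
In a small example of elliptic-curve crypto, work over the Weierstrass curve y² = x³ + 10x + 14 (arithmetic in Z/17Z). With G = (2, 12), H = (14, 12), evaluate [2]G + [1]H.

First 2G:
Repeated addition: build up to 2G.
2G: tangent at (2, 12): λ = (3·2² + 10)/(2·12) ≡ 5/7. 7⁻¹ ≡ 5 (mod 17), so λ ≡ 5·5 ≡ 8.
  x = λ² - 2 - 2 = 64 - 4 ≡ 9; y = λ·(2 - 9) - 12 ≡ 0. → (9, 0)
2G = (9, 0).
Finally 2G + H:
(9, 0) + (14, 12). λ = (12 - 0)/(14 - 9) ≡ 12/5 mod 17. 5⁻¹ ≡ 7 (mod 17) since 5·7 = 35 ≡ 1, so λ ≡ 16.
  x = λ² - 9 - 14 = 256 - 23 ≡ 12; y = λ·(9 - 12) - 0 ≡ 3. → (12, 3)

(12, 3)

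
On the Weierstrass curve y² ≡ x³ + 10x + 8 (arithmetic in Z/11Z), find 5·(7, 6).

(6, 3)

Write Q = (7, 6).
Double-and-add on 5 = (101)₂. Start with Q = (7, 6) for the leading 1-bit.
double: tangent at (7, 6): λ = (3·7² + 10)/(2·6) ≡ 3/1. 1⁻¹ ≡ 1 (mod 11) since 1·1 = 1 ≡ 1, so λ ≡ 3·1 ≡ 3.
  x = λ² - 7 - 7 = 9 - 14 ≡ 6; y = λ·(7 - 6) - 6 ≡ 8. → (6, 8)
double: tangent at (6, 8): λ = (3·6² + 10)/(2·8) ≡ 8/5. 5⁻¹ ≡ 9 (mod 11), so λ ≡ 8·9 ≡ 6.
  x = λ² - 6 - 6 = 36 - 12 ≡ 2; y = λ·(6 - 2) - 8 ≡ 5. → (2, 5)
add Q: (2, 5) + (7, 6). λ = (6 - 5)/(7 - 2) ≡ 1/5 mod 11. 5⁻¹ ≡ 9 (mod 11) since 5·9 = 45 ≡ 1, so λ ≡ 9.
  x = λ² - 2 - 7 = 81 - 9 ≡ 6; y = λ·(2 - 6) - 5 ≡ 3. → (6, 3)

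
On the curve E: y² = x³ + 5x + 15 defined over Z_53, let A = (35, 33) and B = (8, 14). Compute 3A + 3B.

First 3A:
Repeated addition: build up to 3A.
2A: tangent at (35, 33): λ = (3·35² + 5)/(2·33) ≡ 23/13. 13⁻¹ ≡ 49 (mod 53), so λ ≡ 23·49 ≡ 14.
  x = λ² - 35 - 35 = 196 - 70 ≡ 20; y = λ·(35 - 20) - 33 ≡ 18. → (20, 18)
3A: (20, 18) + (35, 33). λ = (33 - 18)/(35 - 20) ≡ 15/15 mod 53. 15⁻¹ ≡ 46 (mod 53) since 15·46 = 690 ≡ 1, so λ ≡ 1.
  x = λ² - 20 - 35 = 1 - 55 ≡ 52; y = λ·(20 - 52) - 18 ≡ 3. → (52, 3)
3A = (52, 3).
Next 3B:
Repeated addition: build up to 3B.
2B: tangent at (8, 14): λ = (3·8² + 5)/(2·14) ≡ 38/28. 28⁻¹ ≡ 36 (mod 53), so λ ≡ 38·36 ≡ 43.
  x = λ² - 8 - 8 = 1849 - 16 ≡ 31; y = λ·(8 - 31) - 14 ≡ 4. → (31, 4)
3B: (31, 4) + (8, 14). λ = (14 - 4)/(8 - 31) ≡ 10/30 mod 53. 30⁻¹ ≡ 23 (mod 53), so λ ≡ 18.
  x = λ² - 31 - 8 = 324 - 39 ≡ 20; y = λ·(31 - 20) - 4 ≡ 35. → (20, 35)
3B = (20, 35).
Finally 3A + 3B:
(52, 3) + (20, 35). λ = (35 - 3)/(20 - 52) ≡ 32/21 mod 53. 21⁻¹ ≡ 48 (mod 53) since 21·48 = 1008 ≡ 1, so λ ≡ 52.
  x = λ² - 52 - 20 = 2704 - 72 ≡ 35; y = λ·(52 - 35) - 3 ≡ 33. → (35, 33)

(35, 33)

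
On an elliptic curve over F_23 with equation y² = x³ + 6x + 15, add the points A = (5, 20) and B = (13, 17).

(5, 20) + (13, 17). λ = (17 - 20)/(13 - 5) ≡ 20/8 mod 23. 8⁻¹ ≡ 3 (mod 23), so λ ≡ 14.
  x = λ² - 5 - 13 = 196 - 18 ≡ 17; y = λ·(5 - 17) - 20 ≡ 19. → (17, 19)

(17, 19)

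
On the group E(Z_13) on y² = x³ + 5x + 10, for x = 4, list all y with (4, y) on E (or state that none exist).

x³ + 5x + 10 = 94 ≡ 3 (mod 13).
Square roots of 3 mod 13: 4 and 9 (since 4² = 16 ≡ 3).

4, 9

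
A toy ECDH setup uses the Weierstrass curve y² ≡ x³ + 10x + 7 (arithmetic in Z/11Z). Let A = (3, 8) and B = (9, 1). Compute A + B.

(3, 8) + (9, 1). λ = (1 - 8)/(9 - 3) ≡ 4/6 mod 11. 6⁻¹ ≡ 2 (mod 11) since 6·2 = 12 ≡ 1, so λ ≡ 8.
  x = λ² - 3 - 9 = 64 - 12 ≡ 8; y = λ·(3 - 8) - 8 ≡ 7. → (8, 7)

(8, 7)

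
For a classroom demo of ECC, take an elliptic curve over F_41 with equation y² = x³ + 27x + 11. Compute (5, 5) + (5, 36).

O

The two points share x = 5 and their y-coordinates satisfy 5 + 36 ≡ 0 (mod 41), so they are inverses. Their sum is O.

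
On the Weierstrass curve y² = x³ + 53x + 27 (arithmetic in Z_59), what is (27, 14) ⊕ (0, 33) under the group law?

(27, 14) + (0, 33). λ = (33 - 14)/(0 - 27) ≡ 19/32 mod 59. 32⁻¹ ≡ 24 (mod 59), so λ ≡ 43.
  x = λ² - 27 - 0 = 1849 - 27 ≡ 52; y = λ·(27 - 52) - 14 ≡ 32. → (52, 32)

(52, 32)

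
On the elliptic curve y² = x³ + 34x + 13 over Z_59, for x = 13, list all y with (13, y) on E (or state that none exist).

none

x³ + 34x + 13 = 2652 ≡ 56 (mod 59).
56 is a non-residue mod 59; no y exists.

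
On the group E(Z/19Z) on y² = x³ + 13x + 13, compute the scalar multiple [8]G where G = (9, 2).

(17, 6)

Repeated addition: build up to 8G.
2G: tangent at (9, 2): λ = (3·9² + 13)/(2·2) ≡ 9/4. 4⁻¹ ≡ 5 (mod 19), so λ ≡ 9·5 ≡ 7.
  x = λ² - 9 - 9 = 49 - 18 ≡ 12; y = λ·(9 - 12) - 2 ≡ 15. → (12, 15)
3G: (12, 15) + (9, 2). λ = (2 - 15)/(9 - 12) ≡ 6/16 mod 19. 16⁻¹ ≡ 6 (mod 19) since 16·6 = 96 ≡ 1, so λ ≡ 17.
  x = λ² - 12 - 9 = 289 - 21 ≡ 2; y = λ·(12 - 2) - 15 ≡ 3. → (2, 3)
4G: (2, 3) + (9, 2). λ = (2 - 3)/(9 - 2) ≡ 18/7 mod 19. 7⁻¹ ≡ 11 (mod 19) since 7·11 = 77 ≡ 1, so λ ≡ 8.
  x = λ² - 2 - 9 = 64 - 11 ≡ 15; y = λ·(2 - 15) - 3 ≡ 7. → (15, 7)
5G: (15, 7) + (9, 2). λ = (2 - 7)/(9 - 15) ≡ 14/13 mod 19. 13⁻¹ ≡ 3 (mod 19) since 13·3 = 39 ≡ 1, so λ ≡ 4.
  x = λ² - 15 - 9 = 16 - 24 ≡ 11; y = λ·(15 - 11) - 7 ≡ 9. → (11, 9)
6G: (11, 9) + (9, 2). λ = (2 - 9)/(9 - 11) ≡ 12/17 mod 19. 17⁻¹ ≡ 9 (mod 19), so λ ≡ 13.
  x = λ² - 11 - 9 = 169 - 20 ≡ 16; y = λ·(11 - 16) - 9 ≡ 2. → (16, 2)
7G: (16, 2) + (9, 2). λ = (2 - 2)/(9 - 16) ≡ 0/12 mod 19. 12⁻¹ ≡ 8 (mod 19) since 12·8 = 96 ≡ 1, so λ ≡ 0.
  x = λ² - 16 - 9 = 0 - 25 ≡ 13; y = λ·(16 - 13) - 2 ≡ 17. → (13, 17)
8G: (13, 17) + (9, 2). λ = (2 - 17)/(9 - 13) ≡ 4/15 mod 19. 15⁻¹ ≡ 14 (mod 19), so λ ≡ 18.
  x = λ² - 13 - 9 = 324 - 22 ≡ 17; y = λ·(13 - 17) - 17 ≡ 6. → (17, 6)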